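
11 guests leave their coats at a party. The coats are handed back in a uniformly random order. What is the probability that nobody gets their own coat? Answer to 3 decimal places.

This is the derangement probability: permutations of 11 with no fixed point.
D(11) = 11! · (1 − 1/1! + 1/2! − ··· + (−1)^11/11!) = 14684570.
P = 14684570/39916800 = 1468457/3991680 ≈ 0.368.

0.368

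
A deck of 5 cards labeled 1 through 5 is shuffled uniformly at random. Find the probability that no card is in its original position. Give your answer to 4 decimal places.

0.3667

This is the derangement probability: permutations of 5 with no fixed point.
D(5) = 5! · (1 − 1/1! + 1/2! − ··· + (−1)^5/5!) = 44.
P = 44/120 = 11/30 ≈ 0.3667.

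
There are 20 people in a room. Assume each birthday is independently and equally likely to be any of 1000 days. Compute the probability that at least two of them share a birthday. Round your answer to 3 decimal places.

0.174

It's easier to compute the probability that all 20 are distinct.
P(all distinct) = 1000/1000 · 999/1000 · ··· · 981/1000 ≈ 0.826.
So the probability of at least one match is 1 − 0.826 = 0.174.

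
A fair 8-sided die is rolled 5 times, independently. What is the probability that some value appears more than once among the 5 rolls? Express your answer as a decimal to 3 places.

0.795

P(all 5 different) = 8/8 · 7/8 · ··· · 4/8 ≈ 0.205.
P(at least two equal) = 1 − 0.205 = 0.795.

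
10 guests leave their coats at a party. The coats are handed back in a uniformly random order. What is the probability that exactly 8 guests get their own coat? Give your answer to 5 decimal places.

0.00001

Choose which 8 of the 10 are fixed: C(10,8) = 45 ways.
The remaining 2 must have no fixed point: D(2) = 1.
P = 45·1/3628800 = 1/80640 ≈ 0.00001.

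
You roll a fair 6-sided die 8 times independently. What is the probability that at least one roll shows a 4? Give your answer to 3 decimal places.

P(no roll shows a 4) = (5/6)^8 ≈ 0.233.
P(at least one) = 1 − 0.233 = 0.767.

0.767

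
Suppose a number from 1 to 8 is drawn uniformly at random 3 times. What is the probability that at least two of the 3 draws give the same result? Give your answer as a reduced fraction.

11/32

P(all 3 different) = 8/8 · 7/8 · ··· · 6/8 = 21/32.
P(at least two equal) = 1 − 21/32 = 11/32.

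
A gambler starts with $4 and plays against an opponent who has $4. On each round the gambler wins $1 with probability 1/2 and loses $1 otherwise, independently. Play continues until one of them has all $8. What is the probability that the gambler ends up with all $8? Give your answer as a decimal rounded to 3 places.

0.500

With a fair step, P(i) = ½P(i−1) + ½P(i+1) with P(0)=0, P(8)=1 has the linear solution P(i) = i/8.
P(4) = 4/8 = 1/2 ≈ 0.500.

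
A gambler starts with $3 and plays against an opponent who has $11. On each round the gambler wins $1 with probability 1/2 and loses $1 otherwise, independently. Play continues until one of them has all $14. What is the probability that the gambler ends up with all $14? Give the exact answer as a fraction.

With a fair step, P(i) = ½P(i−1) + ½P(i+1) with P(0)=0, P(14)=1 has the linear solution P(i) = i/14.
P(3) = 3/14.

3/14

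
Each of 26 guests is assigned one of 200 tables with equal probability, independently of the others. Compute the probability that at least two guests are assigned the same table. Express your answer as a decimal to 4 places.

0.8171

It's easier to compute the probability that all 26 are distinct.
P(all distinct) = 200/200 · 199/200 · ··· · 175/200 ≈ 0.1829.
So the probability of at least one match is 1 − 0.1829 = 0.8171.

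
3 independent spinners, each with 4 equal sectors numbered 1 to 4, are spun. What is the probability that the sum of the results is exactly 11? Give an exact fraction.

3/64

There are 4^3 = 64 equally likely outcomes.
The number of ordered 3-tuples from {1,…,4} summing to 11 is 3.
P(sum = 11) = 3/64.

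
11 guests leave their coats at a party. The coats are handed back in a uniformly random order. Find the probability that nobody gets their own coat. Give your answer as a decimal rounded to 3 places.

This is the derangement probability: permutations of 11 with no fixed point.
D(11) = 11! · (1 − 1/1! + 1/2! − ··· + (−1)^11/11!) = 14684570.
P = 14684570/39916800 = 1468457/3991680 ≈ 0.368.

0.368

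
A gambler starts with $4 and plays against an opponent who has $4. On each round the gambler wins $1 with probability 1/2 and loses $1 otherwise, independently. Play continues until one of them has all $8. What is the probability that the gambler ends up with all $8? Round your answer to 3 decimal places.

0.500

With a fair step, P(i) = ½P(i−1) + ½P(i+1) with P(0)=0, P(8)=1 has the linear solution P(i) = i/8.
P(4) = 4/8 = 1/2 ≈ 0.500.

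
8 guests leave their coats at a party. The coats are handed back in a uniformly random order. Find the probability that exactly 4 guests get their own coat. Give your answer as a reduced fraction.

Choose which 4 of the 8 are fixed: C(8,4) = 70 ways.
The remaining 4 must have no fixed point: D(4) = 9.
P = 70·9/40320 = 1/64.

1/64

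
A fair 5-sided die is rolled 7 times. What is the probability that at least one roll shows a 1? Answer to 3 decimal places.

0.790

P(no roll shows a 1) = (4/5)^7 ≈ 0.210.
P(at least one) = 1 − 0.210 = 0.790.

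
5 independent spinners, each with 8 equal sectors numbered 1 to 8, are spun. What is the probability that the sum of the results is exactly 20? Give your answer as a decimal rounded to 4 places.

0.0679

There are 8^5 = 32768 equally likely outcomes.
The number of ordered 5-tuples from {1,…,8} summing to 20 is 2226.
P(sum = 20) = 2226/32768 = 1113/16384 ≈ 0.0679.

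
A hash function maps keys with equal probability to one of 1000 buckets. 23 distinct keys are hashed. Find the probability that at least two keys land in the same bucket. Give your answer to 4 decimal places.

It's easier to compute the probability that all 23 are distinct.
P(all distinct) = 1000/1000 · 999/1000 · ··· · 978/1000 ≈ 0.7750.
So the probability of at least one match is 1 − 0.7750 = 0.2250.

0.2250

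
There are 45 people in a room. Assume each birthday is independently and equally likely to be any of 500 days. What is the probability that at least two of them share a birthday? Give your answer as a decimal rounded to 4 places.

It's easier to compute the probability that all 45 are distinct.
P(all distinct) = 500/500 · 499/500 · ··· · 456/500 ≈ 0.1298.
So the probability of at least one match is 1 − 0.1298 = 0.8702.

0.8702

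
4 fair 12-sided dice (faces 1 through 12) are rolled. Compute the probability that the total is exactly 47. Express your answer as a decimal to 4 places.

0.0002

There are 12^4 = 20736 equally likely outcomes.
The number of ordered 4-tuples from {1,…,12} summing to 47 is 4.
P(sum = 47) = 4/20736 = 1/5184 ≈ 0.0002.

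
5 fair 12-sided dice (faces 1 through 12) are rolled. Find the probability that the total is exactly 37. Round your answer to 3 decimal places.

0.043

There are 12^5 = 248832 equally likely outcomes.
The number of ordered 5-tuples from {1,…,12} summing to 37 is 10725.
P(sum = 37) = 10725/248832 = 3575/82944 ≈ 0.043.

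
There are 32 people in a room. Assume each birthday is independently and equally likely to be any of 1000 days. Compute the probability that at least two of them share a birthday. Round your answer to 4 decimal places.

It's easier to compute the probability that all 32 are distinct.
P(all distinct) = 1000/1000 · 999/1000 · ··· · 969/1000 ≈ 0.6057.
So the probability of at least one match is 1 − 0.6057 = 0.3943.

0.3943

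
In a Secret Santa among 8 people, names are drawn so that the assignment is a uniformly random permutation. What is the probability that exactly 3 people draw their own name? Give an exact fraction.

Choose which 3 of the 8 are fixed: C(8,3) = 56 ways.
The remaining 5 must have no fixed point: D(5) = 44.
P = 56·44/40320 = 11/180.

11/180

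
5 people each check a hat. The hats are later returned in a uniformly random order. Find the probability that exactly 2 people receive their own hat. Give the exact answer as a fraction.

Choose which 2 of the 5 are fixed: C(5,2) = 10 ways.
The remaining 3 must have no fixed point: D(3) = 2.
P = 10·2/120 = 1/6.

1/6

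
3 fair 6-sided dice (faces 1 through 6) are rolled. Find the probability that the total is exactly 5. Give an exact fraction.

1/36

There are 6^3 = 216 equally likely outcomes.
The number of ordered 3-tuples from {1,…,6} summing to 5 is 6.
P(sum = 5) = 6/216 = 1/36.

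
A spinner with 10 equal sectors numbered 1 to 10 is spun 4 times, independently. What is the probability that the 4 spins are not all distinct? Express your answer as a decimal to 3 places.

P(all 4 different) = 10/10 · 9/10 · ··· · 7/10 ≈ 0.504.
P(at least two equal) = 1 − 0.504 = 0.496.

0.496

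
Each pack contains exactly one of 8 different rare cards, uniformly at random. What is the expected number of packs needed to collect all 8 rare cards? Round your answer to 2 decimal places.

21.74

After i distinct types are collected, each trial gives a new one with probability (8−i)/8, so the expected wait for the next new type is 8/(8−i).
E = 8/8 + 8/7 + 8/6 + 8/5 + 8/4 + 8/3 + 8/2 + 8/1 = 761/35 ≈ 21.74.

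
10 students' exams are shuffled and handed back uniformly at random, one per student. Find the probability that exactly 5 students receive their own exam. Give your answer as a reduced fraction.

Choose which 5 of the 10 are fixed: C(10,5) = 252 ways.
The remaining 5 must have no fixed point: D(5) = 44.
P = 252·44/3628800 = 11/3600.

11/3600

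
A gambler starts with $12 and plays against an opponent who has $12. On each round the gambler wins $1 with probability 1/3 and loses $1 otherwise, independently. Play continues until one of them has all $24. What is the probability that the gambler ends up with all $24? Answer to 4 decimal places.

Let r = q/p = (2/3)/(1/3) = 2. The recurrence P(i) = p·P(i+1) + q·P(i−1) with P(0)=0, P(24)=1 gives P(i) = (1 − r^i)/(1 − r^24).
P(12) = (1 − (2)^12) / (1 − (2)^24) = 1/4097 ≈ 0.0002.

0.0002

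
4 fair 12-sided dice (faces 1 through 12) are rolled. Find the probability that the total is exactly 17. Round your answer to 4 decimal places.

0.0262

There are 12^4 = 20736 equally likely outcomes.
The number of ordered 4-tuples from {1,…,12} summing to 17 is 544.
P(sum = 17) = 544/20736 = 17/648 ≈ 0.0262.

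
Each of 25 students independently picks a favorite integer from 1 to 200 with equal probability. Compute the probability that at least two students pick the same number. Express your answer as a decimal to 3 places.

It's easier to compute the probability that all 25 are distinct.
P(all distinct) = 200/200 · 199/200 · ··· · 176/200 ≈ 0.209.
So the probability of at least one match is 1 − 0.209 = 0.791.

0.791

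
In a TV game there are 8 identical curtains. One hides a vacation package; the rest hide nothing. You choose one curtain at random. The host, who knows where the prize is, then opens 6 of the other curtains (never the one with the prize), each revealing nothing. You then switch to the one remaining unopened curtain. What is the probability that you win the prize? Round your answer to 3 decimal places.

Your original curtain holds the prize with probability 1/8, so the other 7 collectively hold it with probability 7/8.
The host can always find 6 empty curtains to open, so the reveals don't change that 7/8; it is now spread over the 1 remaining unopened curtain.
P(win by switching) = (7/8) · (1/1) = 7/8 ≈ 0.875.

0.875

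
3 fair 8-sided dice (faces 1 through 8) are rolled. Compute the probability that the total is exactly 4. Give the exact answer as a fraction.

There are 8^3 = 512 equally likely outcomes.
The number of ordered 3-tuples from {1,…,8} summing to 4 is 3.
P(sum = 4) = 3/512.

3/512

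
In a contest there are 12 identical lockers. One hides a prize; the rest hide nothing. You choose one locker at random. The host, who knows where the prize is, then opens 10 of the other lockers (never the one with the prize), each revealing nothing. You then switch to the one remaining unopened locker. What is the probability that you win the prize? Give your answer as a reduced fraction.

Your original locker holds the prize with probability 1/12, so the other 11 collectively hold it with probability 11/12.
The host can always find 10 empty lockers to open, so the reveals don't change that 11/12; it is now spread over the 1 remaining unopened locker.
P(win by switching) = (11/12) · (1/1) = 11/12.

11/12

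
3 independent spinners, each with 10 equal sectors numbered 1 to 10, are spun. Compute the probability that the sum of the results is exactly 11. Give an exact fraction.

9/200

There are 10^3 = 1000 equally likely outcomes.
The number of ordered 3-tuples from {1,…,10} summing to 11 is 45.
P(sum = 11) = 45/1000 = 9/200.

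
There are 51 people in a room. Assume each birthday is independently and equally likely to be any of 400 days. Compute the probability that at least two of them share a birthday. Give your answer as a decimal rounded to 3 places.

0.964

It's easier to compute the probability that all 51 are distinct.
P(all distinct) = 400/400 · 399/400 · ··· · 350/400 ≈ 0.036.
So the probability of at least one match is 1 − 0.036 = 0.964.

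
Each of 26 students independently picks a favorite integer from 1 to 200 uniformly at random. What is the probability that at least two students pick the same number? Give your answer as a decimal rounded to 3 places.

It's easier to compute the probability that all 26 are distinct.
P(all distinct) = 200/200 · 199/200 · ··· · 175/200 ≈ 0.183.
So the probability of at least one match is 1 − 0.183 = 0.817.

0.817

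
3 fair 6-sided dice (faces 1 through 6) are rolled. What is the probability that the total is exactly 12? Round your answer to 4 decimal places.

0.1157

There are 6^3 = 216 equally likely outcomes.
The number of ordered 3-tuples from {1,…,6} summing to 12 is 25.
P(sum = 12) = 25/216 ≈ 0.1157.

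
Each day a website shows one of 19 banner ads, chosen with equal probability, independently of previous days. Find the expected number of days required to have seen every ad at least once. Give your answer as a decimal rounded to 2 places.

After i distinct types are collected, each trial gives a new one with probability (19−i)/19, so the expected wait for the next new type is 19/(19−i).
E = 19/19 + 19/18 + 19/17 + 19/16 + 19/15 + 19/14 + 19/13 + 19/12 + 19/11 + 19/10 + 19/9 + 19/8 + 19/7 + 19/6 + 19/5 + 19/4 + 19/3 + 19/2 + 19/1 = 275295799/4084080 ≈ 67.41.

67.41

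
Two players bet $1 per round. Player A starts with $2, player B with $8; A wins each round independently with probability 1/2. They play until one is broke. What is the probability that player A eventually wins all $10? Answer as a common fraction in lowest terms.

1/5

With a fair step, P(i) = ½P(i−1) + ½P(i+1) with P(0)=0, P(10)=1 has the linear solution P(i) = i/10.
P(2) = 2/10 = 1/5.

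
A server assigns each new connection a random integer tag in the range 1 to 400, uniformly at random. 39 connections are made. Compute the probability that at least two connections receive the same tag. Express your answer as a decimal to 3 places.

It's easier to compute the probability that all 39 are distinct.
P(all distinct) = 400/400 · 399/400 · ··· · 362/400 ≈ 0.147.
So the probability of at least one match is 1 − 0.147 = 0.853.

0.853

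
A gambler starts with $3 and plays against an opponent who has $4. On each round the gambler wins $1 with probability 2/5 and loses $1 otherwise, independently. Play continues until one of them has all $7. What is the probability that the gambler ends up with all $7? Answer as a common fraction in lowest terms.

304/2059

Let r = q/p = (3/5)/(2/5) = 3/2. The recurrence P(i) = p·P(i+1) + q·P(i−1) with P(0)=0, P(7)=1 gives P(i) = (1 − r^i)/(1 − r^7).
P(3) = (1 − (3/2)^3) / (1 − (3/2)^7) = 304/2059.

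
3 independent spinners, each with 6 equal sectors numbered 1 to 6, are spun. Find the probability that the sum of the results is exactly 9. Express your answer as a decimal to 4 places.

There are 6^3 = 216 equally likely outcomes.
The number of ordered 3-tuples from {1,…,6} summing to 9 is 25.
P(sum = 9) = 25/216 ≈ 0.1157.

0.1157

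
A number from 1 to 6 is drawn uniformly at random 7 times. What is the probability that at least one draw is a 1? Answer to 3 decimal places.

0.721

P(no draw is a 1) = (5/6)^7 ≈ 0.279.
P(at least one) = 1 − 0.279 = 0.721.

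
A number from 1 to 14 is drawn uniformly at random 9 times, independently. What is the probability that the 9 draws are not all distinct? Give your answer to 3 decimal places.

P(all 9 different) = 14/14 · 13/14 · ··· · 6/14 ≈ 0.035.
P(at least two equal) = 1 − 0.035 = 0.965.

0.965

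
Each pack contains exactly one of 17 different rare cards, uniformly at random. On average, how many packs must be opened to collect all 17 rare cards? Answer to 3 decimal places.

58.472

After i distinct types are collected, each trial gives a new one with probability (17−i)/17, so the expected wait for the next new type is 17/(17−i).
E = 17/17 + 17/16 + 17/15 + 17/14 + 17/13 + 17/12 + 17/11 + 17/10 + 17/9 + 17/8 + 17/7 + 17/6 + 17/5 + 17/4 + 17/3 + 17/2 + 17/1 = 42142223/720720 ≈ 58.472.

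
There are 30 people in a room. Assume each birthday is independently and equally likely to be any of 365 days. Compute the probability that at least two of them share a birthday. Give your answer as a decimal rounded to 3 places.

0.706

It's easier to compute the probability that all 30 are distinct.
P(all distinct) = 365/365 · 364/365 · ··· · 336/365 ≈ 0.294.
So the probability of at least one match is 1 − 0.294 = 0.706.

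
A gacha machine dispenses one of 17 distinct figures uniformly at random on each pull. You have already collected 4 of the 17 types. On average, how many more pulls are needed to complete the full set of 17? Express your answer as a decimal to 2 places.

Starting from 4 distinct types, each trial gives a new one with probability (17−i)/17 when i types are held, so the wait for the next new type is 17/(17−i).
E = 17/13 + 17/12 + 17/11 + 17/10 + 17/9 + 17/8 + 17/7 + 17/6 + 17/5 + 17/4 + 17/3 + 17/2 + 17/1 = 19481881/360360 ≈ 54.06.

54.06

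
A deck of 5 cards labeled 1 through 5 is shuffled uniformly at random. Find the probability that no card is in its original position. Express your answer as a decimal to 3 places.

0.367

This is the derangement probability: permutations of 5 with no fixed point.
D(5) = 5! · (1 − 1/1! + 1/2! − ··· + (−1)^5/5!) = 44.
P = 44/120 = 11/30 ≈ 0.367.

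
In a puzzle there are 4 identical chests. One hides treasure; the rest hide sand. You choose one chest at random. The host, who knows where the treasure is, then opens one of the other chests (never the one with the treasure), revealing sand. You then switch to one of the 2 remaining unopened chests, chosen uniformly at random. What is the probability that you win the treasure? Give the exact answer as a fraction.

3/8

Your original chest holds the treasure with probability 1/4, so the other 3 collectively hold it with probability 3/4.
The host can always find an empty chest to open, so this doesn't change that 3/4; it is now spread over the 2 remaining unopened chests.
P(win by switching) = (3/4) · (1/2) = 3/8.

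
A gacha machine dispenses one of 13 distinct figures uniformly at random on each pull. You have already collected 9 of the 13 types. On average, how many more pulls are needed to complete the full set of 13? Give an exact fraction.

Starting from 9 distinct types, each trial gives a new one with probability (13−i)/13 when i types are held, so the wait for the next new type is 13/(13−i).
E = 13/4 + 13/3 + 13/2 + 13/1 = 325/12.

325/12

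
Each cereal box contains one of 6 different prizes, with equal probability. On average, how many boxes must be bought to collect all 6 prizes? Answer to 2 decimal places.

After i distinct types are collected, each trial gives a new one with probability (6−i)/6, so the expected wait for the next new type is 6/(6−i).
E = 6/6 + 6/5 + 6/4 + 6/3 + 6/2 + 6/1 = 147/10 ≈ 14.70.

14.70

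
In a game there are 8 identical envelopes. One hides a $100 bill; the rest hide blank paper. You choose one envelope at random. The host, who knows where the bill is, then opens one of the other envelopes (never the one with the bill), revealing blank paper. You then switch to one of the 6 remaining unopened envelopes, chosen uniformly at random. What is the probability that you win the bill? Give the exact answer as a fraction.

7/48

Your original envelope holds the bill with probability 1/8, so the other 7 collectively hold it with probability 7/8.
The host can always find an empty envelope to open, so this doesn't change that 7/8; it is now spread over the 6 remaining unopened envelopes.
P(win by switching) = (7/8) · (1/6) = 7/48.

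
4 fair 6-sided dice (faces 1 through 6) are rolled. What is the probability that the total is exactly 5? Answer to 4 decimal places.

There are 6^4 = 1296 equally likely outcomes.
The number of ordered 4-tuples from {1,…,6} summing to 5 is 4.
P(sum = 5) = 4/1296 = 1/324 ≈ 0.0031.

0.0031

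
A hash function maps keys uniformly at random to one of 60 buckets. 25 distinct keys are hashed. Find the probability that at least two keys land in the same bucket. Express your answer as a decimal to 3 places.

0.997

It's easier to compute the probability that all 25 are distinct.
P(all distinct) = 60/60 · 59/60 · ··· · 36/60 ≈ 0.003.
So the probability of at least one match is 1 − 0.003 = 0.997.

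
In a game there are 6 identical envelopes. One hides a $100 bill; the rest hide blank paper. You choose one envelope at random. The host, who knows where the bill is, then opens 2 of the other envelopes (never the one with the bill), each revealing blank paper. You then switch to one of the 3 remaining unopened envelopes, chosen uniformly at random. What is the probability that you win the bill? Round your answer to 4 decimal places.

0.2778

Your original envelope holds the bill with probability 1/6, so the other 5 collectively hold it with probability 5/6.
The host can always find 2 empty envelopes to open, so the reveals don't change that 5/6; it is now spread over the 3 remaining unopened envelopes.
P(win by switching) = (5/6) · (1/3) = 5/18 ≈ 0.2778.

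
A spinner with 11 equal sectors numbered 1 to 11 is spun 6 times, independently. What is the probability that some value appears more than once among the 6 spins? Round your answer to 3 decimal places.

0.812

P(all 6 different) = 11/11 · 10/11 · ··· · 6/11 ≈ 0.188.
P(at least two equal) = 1 − 0.188 = 0.812.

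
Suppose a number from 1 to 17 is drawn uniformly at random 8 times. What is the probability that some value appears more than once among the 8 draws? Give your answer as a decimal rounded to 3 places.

P(all 8 different) = 17/17 · 16/17 · ··· · 10/17 ≈ 0.141.
P(at least two equal) = 1 − 0.141 = 0.859.

0.859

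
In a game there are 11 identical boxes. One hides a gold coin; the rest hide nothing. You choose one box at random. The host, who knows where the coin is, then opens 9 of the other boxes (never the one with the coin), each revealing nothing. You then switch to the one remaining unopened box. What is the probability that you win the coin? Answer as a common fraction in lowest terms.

10/11

Your original box holds the coin with probability 1/11, so the other 10 collectively hold it with probability 10/11.
The host can always find 9 empty boxes to open, so the reveals don't change that 10/11; it is now spread over the 1 remaining unopened box.
P(win by switching) = (10/11) · (1/1) = 10/11.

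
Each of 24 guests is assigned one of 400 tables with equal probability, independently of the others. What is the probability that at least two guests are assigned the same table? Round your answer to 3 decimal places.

0.505

It's easier to compute the probability that all 24 are distinct.
P(all distinct) = 400/400 · 399/400 · ··· · 377/400 ≈ 0.495.
So the probability of at least one match is 1 − 0.495 = 0.505.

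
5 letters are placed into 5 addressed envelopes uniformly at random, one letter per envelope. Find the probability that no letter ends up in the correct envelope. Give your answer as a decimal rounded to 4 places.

0.3667

This is the derangement probability: permutations of 5 with no fixed point.
D(5) = 5! · (1 − 1/1! + 1/2! − ··· + (−1)^5/5!) = 44.
P = 44/120 = 11/30 ≈ 0.3667.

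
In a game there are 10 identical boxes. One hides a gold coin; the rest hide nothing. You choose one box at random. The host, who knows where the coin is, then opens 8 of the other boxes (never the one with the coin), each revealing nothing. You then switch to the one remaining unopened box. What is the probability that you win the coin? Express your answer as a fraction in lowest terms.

9/10

Your original box holds the coin with probability 1/10, so the other 9 collectively hold it with probability 9/10.
The host can always find 8 empty boxes to open, so the reveals don't change that 9/10; it is now spread over the 1 remaining unopened box.
P(win by switching) = (9/10) · (1/1) = 9/10.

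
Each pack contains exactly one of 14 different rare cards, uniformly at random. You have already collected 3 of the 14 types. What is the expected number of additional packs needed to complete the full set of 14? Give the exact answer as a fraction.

Starting from 3 distinct types, each trial gives a new one with probability (14−i)/14 when i types are held, so the wait for the next new type is 14/(14−i).
E = 14/11 + 14/10 + 14/9 + 14/8 + 14/7 + 14/6 + 14/5 + 14/4 + 14/3 + 14/2 + 14/1 = 83711/1980.

83711/1980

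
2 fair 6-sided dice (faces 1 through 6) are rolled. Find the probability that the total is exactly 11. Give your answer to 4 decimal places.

0.0556

There are 6^2 = 36 equally likely outcomes.
The number of ordered 2-tuples from {1,…,6} summing to 11 is 2.
P(sum = 11) = 2/36 = 1/18 ≈ 0.0556.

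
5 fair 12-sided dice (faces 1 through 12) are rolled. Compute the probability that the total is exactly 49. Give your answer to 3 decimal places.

There are 12^5 = 248832 equally likely outcomes.
The number of ordered 5-tuples from {1,…,12} summing to 49 is 1365.
P(sum = 49) = 1365/248832 = 455/82944 ≈ 0.005.

0.005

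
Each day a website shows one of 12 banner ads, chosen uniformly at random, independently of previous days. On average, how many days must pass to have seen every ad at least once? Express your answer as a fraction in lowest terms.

After i distinct types are collected, each trial gives a new one with probability (12−i)/12, so the expected wait for the next new type is 12/(12−i).
E = 12/12 + 12/11 + 12/10 + 12/9 + 12/8 + 12/7 + 12/6 + 12/5 + 12/4 + 12/3 + 12/2 + 12/1 = 86021/2310.

86021/2310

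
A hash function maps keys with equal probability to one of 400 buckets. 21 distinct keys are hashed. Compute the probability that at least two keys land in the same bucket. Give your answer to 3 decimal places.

It's easier to compute the probability that all 21 are distinct.
P(all distinct) = 400/400 · 399/400 · ··· · 380/400 ≈ 0.586.
So the probability of at least one match is 1 − 0.586 = 0.414.

0.414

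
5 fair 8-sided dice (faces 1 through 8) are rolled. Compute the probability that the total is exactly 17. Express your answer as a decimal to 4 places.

There are 8^5 = 32768 equally likely outcomes.
The number of ordered 5-tuples from {1,…,8} summing to 17 is 1470.
P(sum = 17) = 1470/32768 = 735/16384 ≈ 0.0449.

0.0449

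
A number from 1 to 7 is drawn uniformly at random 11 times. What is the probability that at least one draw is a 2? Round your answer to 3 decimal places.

0.817

P(no draw is a 2) = (6/7)^11 ≈ 0.183.
P(at least one) = 1 − 0.183 = 0.817.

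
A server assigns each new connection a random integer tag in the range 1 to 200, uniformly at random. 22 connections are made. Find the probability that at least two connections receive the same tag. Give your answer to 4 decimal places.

It's easier to compute the probability that all 22 are distinct.
P(all distinct) = 200/200 · 199/200 · ··· · 179/200 ≈ 0.3016.
So the probability of at least one match is 1 − 0.3016 = 0.6984.

0.6984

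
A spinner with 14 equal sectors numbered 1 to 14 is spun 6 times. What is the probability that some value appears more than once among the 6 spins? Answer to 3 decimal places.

P(all 6 different) = 14/14 · 13/14 · ··· · 9/14 ≈ 0.287.
P(at least two equal) = 1 − 0.287 = 0.713.

0.713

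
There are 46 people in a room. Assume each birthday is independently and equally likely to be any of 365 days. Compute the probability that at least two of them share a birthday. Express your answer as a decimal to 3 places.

0.948

It's easier to compute the probability that all 46 are distinct.
P(all distinct) = 365/365 · 364/365 · ··· · 320/365 ≈ 0.052.
So the probability of at least one match is 1 − 0.052 = 0.948.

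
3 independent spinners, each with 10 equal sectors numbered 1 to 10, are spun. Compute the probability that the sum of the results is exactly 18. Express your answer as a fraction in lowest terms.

There are 10^3 = 1000 equally likely outcomes.
The number of ordered 3-tuples from {1,…,10} summing to 18 is 73.
P(sum = 18) = 73/1000.

73/1000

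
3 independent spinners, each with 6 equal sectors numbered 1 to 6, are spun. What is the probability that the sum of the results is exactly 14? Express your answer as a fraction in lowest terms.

5/72

There are 6^3 = 216 equally likely outcomes.
The number of ordered 3-tuples from {1,…,6} summing to 14 is 15.
P(sum = 14) = 15/216 = 5/72.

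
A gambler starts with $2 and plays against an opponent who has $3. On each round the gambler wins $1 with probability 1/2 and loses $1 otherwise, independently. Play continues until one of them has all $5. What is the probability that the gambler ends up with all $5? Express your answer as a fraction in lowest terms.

2/5

With a fair step, P(i) = ½P(i−1) + ½P(i+1) with P(0)=0, P(5)=1 has the linear solution P(i) = i/5.
P(2) = 2/5.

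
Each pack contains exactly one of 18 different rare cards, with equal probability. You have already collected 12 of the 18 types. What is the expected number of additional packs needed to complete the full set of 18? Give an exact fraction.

Starting from 12 distinct types, each trial gives a new one with probability (18−i)/18 when i types are held, so the wait for the next new type is 18/(18−i).
E = 18/6 + 18/5 + 18/4 + 18/3 + 18/2 + 18/1 = 441/10.

441/10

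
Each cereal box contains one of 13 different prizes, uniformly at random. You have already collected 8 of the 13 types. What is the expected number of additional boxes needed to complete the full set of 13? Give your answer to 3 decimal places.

29.683

Starting from 8 distinct types, each trial gives a new one with probability (13−i)/13 when i types are held, so the wait for the next new type is 13/(13−i).
E = 13/5 + 13/4 + 13/3 + 13/2 + 13/1 = 1781/60 ≈ 29.683.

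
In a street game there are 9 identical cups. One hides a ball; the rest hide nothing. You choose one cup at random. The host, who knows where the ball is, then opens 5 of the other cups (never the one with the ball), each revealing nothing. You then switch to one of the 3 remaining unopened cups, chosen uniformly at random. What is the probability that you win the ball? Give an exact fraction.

8/27

Your original cup holds the ball with probability 1/9, so the other 8 collectively hold it with probability 8/9.
The host can always find 5 empty cups to open, so the reveals don't change that 8/9; it is now spread over the 3 remaining unopened cups.
P(win by switching) = (8/9) · (1/3) = 8/27.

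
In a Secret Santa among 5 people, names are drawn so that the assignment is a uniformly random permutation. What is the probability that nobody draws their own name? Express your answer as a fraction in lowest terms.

11/30

This is the derangement probability: permutations of 5 with no fixed point.
D(5) = 5! · (1 − 1/1! + 1/2! − ··· + (−1)^5/5!) = 44.
P = 44/120 = 11/30.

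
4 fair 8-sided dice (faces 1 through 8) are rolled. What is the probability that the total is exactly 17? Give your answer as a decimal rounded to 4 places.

There are 8^4 = 4096 equally likely outcomes.
The number of ordered 4-tuples from {1,…,8} summing to 17 is 336.
P(sum = 17) = 336/4096 = 21/256 ≈ 0.0820.

0.0820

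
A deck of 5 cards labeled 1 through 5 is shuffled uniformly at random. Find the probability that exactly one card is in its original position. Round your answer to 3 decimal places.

Choose which one is fixed: C(5,1) = 5 ways.
The remaining 4 must have no fixed point: D(4) = 9.
P = 5·9/120 = 3/8 ≈ 0.375.

0.375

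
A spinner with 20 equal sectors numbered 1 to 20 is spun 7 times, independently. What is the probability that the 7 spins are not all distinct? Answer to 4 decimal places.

P(all 7 different) = 20/20 · 19/20 · ··· · 14/20 ≈ 0.3052.
P(at least two equal) = 1 − 0.3052 = 0.6948.

0.6948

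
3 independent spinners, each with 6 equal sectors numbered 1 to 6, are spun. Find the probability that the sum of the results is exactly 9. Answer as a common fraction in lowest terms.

25/216

There are 6^3 = 216 equally likely outcomes.
The number of ordered 3-tuples from {1,…,6} summing to 9 is 25.
P(sum = 9) = 25/216.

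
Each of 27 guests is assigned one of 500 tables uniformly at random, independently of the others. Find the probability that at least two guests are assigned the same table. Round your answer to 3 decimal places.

0.511

It's easier to compute the probability that all 27 are distinct.
P(all distinct) = 500/500 · 499/500 · ··· · 474/500 ≈ 0.489.
So the probability of at least one match is 1 − 0.489 = 0.511.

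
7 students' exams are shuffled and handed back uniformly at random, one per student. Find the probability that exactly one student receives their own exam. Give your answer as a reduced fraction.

53/144

Choose which one is fixed: C(7,1) = 7 ways.
The remaining 6 must have no fixed point: D(6) = 265.
P = 7·265/5040 = 53/144.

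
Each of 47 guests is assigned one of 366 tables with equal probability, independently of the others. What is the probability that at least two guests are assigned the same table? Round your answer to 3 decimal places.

0.954

It's easier to compute the probability that all 47 are distinct.
P(all distinct) = 366/366 · 365/366 · ··· · 320/366 ≈ 0.046.
So the probability of at least one match is 1 − 0.046 = 0.954.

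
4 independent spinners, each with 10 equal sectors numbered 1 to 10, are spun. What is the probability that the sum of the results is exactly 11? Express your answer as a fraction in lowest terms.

3/250

There are 10^4 = 10000 equally likely outcomes.
The number of ordered 4-tuples from {1,…,10} summing to 11 is 120.
P(sum = 11) = 120/10000 = 3/250.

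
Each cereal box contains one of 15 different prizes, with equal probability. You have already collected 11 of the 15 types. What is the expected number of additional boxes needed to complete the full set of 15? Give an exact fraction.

Starting from 11 distinct types, each trial gives a new one with probability (15−i)/15 when i types are held, so the wait for the next new type is 15/(15−i).
E = 15/4 + 15/3 + 15/2 + 15/1 = 125/4.

125/4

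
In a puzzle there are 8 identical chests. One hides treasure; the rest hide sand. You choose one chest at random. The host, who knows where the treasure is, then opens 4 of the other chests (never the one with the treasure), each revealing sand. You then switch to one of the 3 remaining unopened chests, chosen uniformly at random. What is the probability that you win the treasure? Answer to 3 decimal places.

Your original chest holds the treasure with probability 1/8, so the other 7 collectively hold it with probability 7/8.
The host can always find 4 empty chests to open, so the reveals don't change that 7/8; it is now spread over the 3 remaining unopened chests.
P(win by switching) = (7/8) · (1/3) = 7/24 ≈ 0.292.

0.292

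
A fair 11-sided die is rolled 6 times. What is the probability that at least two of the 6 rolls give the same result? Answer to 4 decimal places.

0.8122

P(all 6 different) = 11/11 · 10/11 · ··· · 6/11 ≈ 0.1878.
P(at least two equal) = 1 − 0.1878 = 0.8122.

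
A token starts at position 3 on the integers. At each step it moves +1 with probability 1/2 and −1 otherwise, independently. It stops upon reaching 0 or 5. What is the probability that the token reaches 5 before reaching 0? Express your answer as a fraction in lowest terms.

3/5

With a fair step, P(i) = ½P(i−1) + ½P(i+1) with P(0)=0, P(5)=1 has the linear solution P(i) = i/5.
P(3) = 3/5.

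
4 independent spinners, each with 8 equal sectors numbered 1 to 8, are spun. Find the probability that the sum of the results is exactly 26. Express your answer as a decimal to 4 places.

0.0205

There are 8^4 = 4096 equally likely outcomes.
The number of ordered 4-tuples from {1,…,8} summing to 26 is 84.
P(sum = 26) = 84/4096 = 21/1024 ≈ 0.0205.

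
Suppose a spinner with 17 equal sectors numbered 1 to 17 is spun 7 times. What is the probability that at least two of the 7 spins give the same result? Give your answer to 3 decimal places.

P(all 7 different) = 17/17 · 16/17 · ··· · 11/17 ≈ 0.239.
P(at least two equal) = 1 − 0.239 = 0.761.

0.761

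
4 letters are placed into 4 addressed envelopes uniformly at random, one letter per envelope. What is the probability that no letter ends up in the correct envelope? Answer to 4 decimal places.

0.3750

This is the derangement probability: permutations of 4 with no fixed point.
D(4) = 4! · (1 − 1/1! + 1/2! − ··· + (−1)^4/4!) = 9.
P = 9/24 = 3/8 ≈ 0.3750.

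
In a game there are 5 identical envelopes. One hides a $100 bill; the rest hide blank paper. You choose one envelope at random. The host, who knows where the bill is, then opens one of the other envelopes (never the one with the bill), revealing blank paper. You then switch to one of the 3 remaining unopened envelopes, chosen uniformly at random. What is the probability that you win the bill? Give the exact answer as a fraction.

4/15

Your original envelope holds the bill with probability 1/5, so the other 4 collectively hold it with probability 4/5.
The host can always find an empty envelope to open, so this doesn't change that 4/5; it is now spread over the 3 remaining unopened envelopes.
P(win by switching) = (4/5) · (1/3) = 4/15.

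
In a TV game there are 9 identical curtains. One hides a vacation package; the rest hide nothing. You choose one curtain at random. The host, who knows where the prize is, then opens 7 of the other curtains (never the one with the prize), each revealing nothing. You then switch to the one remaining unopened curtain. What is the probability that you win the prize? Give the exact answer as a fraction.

Your original curtain holds the prize with probability 1/9, so the other 8 collectively hold it with probability 8/9.
The host can always find 7 empty curtains to open, so the reveals don't change that 8/9; it is now spread over the 1 remaining unopened curtain.
P(win by switching) = (8/9) · (1/1) = 8/9.

8/9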